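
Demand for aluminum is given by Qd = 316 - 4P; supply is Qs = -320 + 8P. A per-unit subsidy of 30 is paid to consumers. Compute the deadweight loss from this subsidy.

Pre-subsidy: 316 - 4P = -320 + 8P gives P* = 53, Q* = 104.
With the rebate, buyers effectively pay Pb = Ps − 30, where Ps is the price sellers receive.
Demand in terms of Ps becomes Qd = 316 − 4(Ps − 30) = 436 - 4Ps. Setting this equal to supply: 436 - 4Ps = -320 + 8Ps, so Ps = 63.
Buyers pay Pb = 63 − 30 = 33; Q' = -320 + 8·63 = 184.
The subsidy expands output by 184 − 104 = 80 past the efficient level; on those units the gap between marginal cost and willingness to pay runs from 0 up to 30.
DWL = ½ × 30 × 80 = 1200.

Deadweight loss = 1200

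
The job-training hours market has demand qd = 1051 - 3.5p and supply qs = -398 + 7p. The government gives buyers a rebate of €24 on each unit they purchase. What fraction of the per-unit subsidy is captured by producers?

Producer share = 1/3

Pre-subsidy: 1051 - 3.5p = -398 + 7p gives p* = 138, q* = 568.
With the rebate, buyers effectively pay pb = ps − 24, where ps is the price sellers receive.
Demand in terms of ps becomes qd = 1051 − 3.5(ps − 24) = 1135 - 3.5ps. Setting this equal to supply: 1135 - 3.5ps = -398 + 7ps, so ps = 146.
Buyers pay pb = 146 − 24 = 122; q' = -398 + 7·146 = 624.
Buyers' price falls by p* − pb = 138 − 122 = 16; sellers' price rises by ps − p* = 146 − 138 = 8.
So producers capture 8/24 = 1/3 of each unit of subsidy.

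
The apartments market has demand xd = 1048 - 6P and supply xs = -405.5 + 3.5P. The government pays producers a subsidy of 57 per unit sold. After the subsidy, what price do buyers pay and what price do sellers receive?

Buyers pay 132; sellers receive 189

Pre-subsidy: 1048 - 6P = -405.5 + 3.5P gives P* = 153, x* = 130.
With the subsidy, sellers receive Ps = Pb + 57 for each unit, where Pb is the price buyers pay.
Supply in terms of Pb becomes xs = -405.5 + 3.5(Pb + 57) = -206 + 3.5Pb. Setting this equal to demand: 1048 - 6Pb = -206 + 3.5Pb, so Pb = 132.
Sellers receive Ps = 132 + 57 = 189; x' = 1048 − 6·132 = 256.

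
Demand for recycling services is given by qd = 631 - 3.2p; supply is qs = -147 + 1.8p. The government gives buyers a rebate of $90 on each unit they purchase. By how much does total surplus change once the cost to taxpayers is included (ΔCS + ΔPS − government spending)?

Pre-subsidy: 631 - 3.2p = -147 + 1.8p gives p* = 155.6, q* = 133.08.
With the rebate, buyers effectively pay pb = ps − 90, where ps is the price sellers receive.
Demand in terms of ps becomes qd = 631 − 3.2(ps − 90) = 919 - 3.2ps. Setting this equal to supply: 919 - 3.2ps = -147 + 1.8ps, so ps = 213.2.
Buyers pay pb = 213.2 − 90 = 123.2; q' = -147 + 1.8·213.2 = 236.76.
ΔCS = ½(133.08 + 236.76)(155.6 − 123.2) = 5991.408; ΔPS = ½(133.08 + 236.76)(213.2 − 155.6) = 10651.392.
Government spending = 90 × 236.76 = 21308.4.
Net change = 5991.408 + 10651.392 − 21308.4 = -4665.6. The loss equals the DWL triangle ½·90·103.68.

Net change in total surplus = -$4665.6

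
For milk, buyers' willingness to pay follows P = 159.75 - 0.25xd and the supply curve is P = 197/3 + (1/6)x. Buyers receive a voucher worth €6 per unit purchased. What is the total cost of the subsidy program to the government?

Government cost = €1441.2

Pre-subsidy: 159.75 - 0.25x = 197/3 + (1/6)x gives x* = 225.8 and P* = 103.3.
With the rebate, buyers effectively pay Pb = Ps − 6, where Ps is the price sellers receive.
On the curves, Pb = 159.75 - 0.25x and Ps = 197/3 + (1/6)x; the wedge Ps − Pb = 6 gives 197/3 + (1/6)x − (159.75 - 0.25x) = 6, so x' = 240.2.
Then Pb = 159.75 − 0.25·240.2 = 99.7 and Ps = 197/3 + (1/6)·240.2 = 105.7.
Government outlay = subsidy × quantity = 6 × 240.2 = 1441.2.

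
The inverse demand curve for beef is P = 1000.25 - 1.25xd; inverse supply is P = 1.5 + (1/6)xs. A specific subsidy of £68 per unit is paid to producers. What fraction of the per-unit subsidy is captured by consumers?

Consumer share = 15/17

Pre-subsidy: 1000.25 - 1.25x = 1.5 + (1/6)x gives x* = 705 and P* = 119.
With the subsidy, sellers receive Ps = Pb + 68 for each unit, where Pb is the price buyers pay.
On the curves, Pb = 1000.25 - 1.25x and Ps = 1.5 + (1/6)x; the wedge Ps − Pb = 68 gives 1.5 + (1/6)x − (1000.25 - 1.25x) = 68, so x' = 753.
Then Pb = 1000.25 − 1.25·753 = 59 and Ps = 1.5 + (1/6)·753 = 127.
Buyers' price falls by P* − Pb = 119 − 59 = 60; sellers' price rises by Ps − P* = 127 − 119 = 8.
So consumers capture 60/68 = 15/17 of each unit of subsidy.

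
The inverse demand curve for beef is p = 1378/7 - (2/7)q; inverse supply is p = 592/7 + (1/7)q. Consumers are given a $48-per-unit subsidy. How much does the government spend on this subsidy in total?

Pre-subsidy: 1378/7 - (2/7)q = 592/7 + (1/7)q gives q* = 262 and p* = 122.
With the rebate, buyers effectively pay pb = ps − 48, where ps is the price sellers receive.
On the curves, pb = 1378/7 - (2/7)q and ps = 592/7 + (1/7)q; the wedge ps − pb = 48 gives 592/7 + (1/7)q − (1378/7 - (2/7)q) = 48, so q' = 374.
Then pb = 1378/7 − (2/7)·374 = 90 and ps = 592/7 + (1/7)·374 = 138.
Government outlay = subsidy × quantity = 48 × 374 = 17952.

Government cost = $17952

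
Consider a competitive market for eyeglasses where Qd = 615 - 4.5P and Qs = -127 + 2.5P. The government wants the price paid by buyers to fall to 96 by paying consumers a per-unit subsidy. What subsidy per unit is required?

At a buyer price of 96, quantity demanded is 615 − 4.5·96 = 183.
Sellers supply 183 only when they receive Ps with -127 + 2.5·Ps = 183, i.e. Ps = 124.
s = Ps − Pb = 124 − 96 = 28.

Required subsidy s = 28 per unit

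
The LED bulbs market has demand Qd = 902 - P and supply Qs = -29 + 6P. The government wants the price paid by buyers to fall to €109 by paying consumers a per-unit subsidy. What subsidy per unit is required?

At a buyer price of 109, quantity demanded is 902 − 1·109 = 793.
Sellers supply 793 only when they receive Ps with -29 + 6·Ps = 793, i.e. Ps = 137.
s = Ps − Pb = 137 − 109 = 28.

Required subsidy s = €28 per unit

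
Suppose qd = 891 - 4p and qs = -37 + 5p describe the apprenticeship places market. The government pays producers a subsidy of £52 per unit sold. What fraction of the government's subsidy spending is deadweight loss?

DWL / government spending = 520/5347

Pre-subsidy: 891 - 4p = -37 + 5p gives p* = 928/9, q* = 4307/9.
With the subsidy, sellers receive ps = pb + 52 for each unit, where pb is the price buyers pay.
Supply in terms of pb becomes qs = -37 + 5(pb + 52) = 223 + 5pb. Setting this equal to demand: 891 - 4pb = 223 + 5pb, so pb = 668/9.
Sellers receive ps = 668/9 + 52 = 1136/9; q' = 891 − 4·(668/9) = 5347/9.
ΔCS = ½(4307/9 + 5347/9)(928/9 − 668/9) = 418340/27; ΔPS = ½(4307/9 + 5347/9)(1136/9 − 928/9) = 334672/27.
Government spending = 52 × 5347/9 = 278044/9.
DWL = ½ × 52 × (5347/9 − 4307/9) = 27040/9; fraction = (27040/9) / (278044/9) = 520/5347.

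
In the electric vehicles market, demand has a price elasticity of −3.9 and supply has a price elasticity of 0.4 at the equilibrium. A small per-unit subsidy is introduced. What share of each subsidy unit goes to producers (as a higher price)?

Producer share = 39/43

For a small subsidy around the equilibrium, the benefit split depends on the relative slopes, which at a point are proportional to the elasticities.
Buyer share = εs/(εs + |εd|) = 0.4/(0.4 + 3.9) = 4/43; seller share = |εd|/(εs + |εd|) = 39/43.
So producers capture 39/43 of the subsidy.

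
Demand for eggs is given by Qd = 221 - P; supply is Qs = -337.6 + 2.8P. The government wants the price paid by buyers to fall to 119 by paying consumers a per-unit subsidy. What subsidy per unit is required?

Required subsidy s = 38 per unit

At a buyer price of 119, quantity demanded is 221 − 1·119 = 102.
Sellers supply 102 only when they receive Ps with -337.6 + 2.8·Ps = 102, i.e. Ps = 157.
s = Ps − Pb = 157 − 119 = 38.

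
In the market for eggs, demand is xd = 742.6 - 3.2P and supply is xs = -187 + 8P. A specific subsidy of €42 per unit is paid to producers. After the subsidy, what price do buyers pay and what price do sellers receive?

Buyers pay €53; sellers receive €95

Pre-subsidy: 742.6 - 3.2P = -187 + 8P gives P* = 83, x* = 477.
With the subsidy, sellers receive Ps = Pb + 42 for each unit, where Pb is the price buyers pay.
Supply in terms of Pb becomes xs = -187 + 8(Pb + 42) = 149 + 8Pb. Setting this equal to demand: 742.6 - 3.2Pb = 149 + 8Pb, so Pb = 53.
Sellers receive Ps = 53 + 42 = 95; x' = 742.6 − 3.2·53 = 573.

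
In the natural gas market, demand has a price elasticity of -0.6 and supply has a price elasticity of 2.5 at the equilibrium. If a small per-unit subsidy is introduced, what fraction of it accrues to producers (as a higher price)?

For a small subsidy around the equilibrium, the benefit split depends on the relative slopes, which at a point are proportional to the elasticities.
Buyer share = εs/(εs + |εd|) = 2.5/(2.5 + 0.6) = 25/31; seller share = |εd|/(εs + |εd|) = 6/31.
So producers capture 6/31 of the subsidy.

Producer share = 6/31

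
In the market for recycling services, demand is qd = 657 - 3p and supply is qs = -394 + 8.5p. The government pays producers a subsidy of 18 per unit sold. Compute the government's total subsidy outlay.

Pre-subsidy: 657 - 3p = -394 + 8.5p gives p* = 2102/23, q* = 8805/23.
With the subsidy, sellers receive ps = pb + 18 for each unit, where pb is the price buyers pay.
Supply in terms of pb becomes qs = -394 + 8.5(pb + 18) = -241 + 8.5pb. Setting this equal to demand: 657 - 3pb = -241 + 8.5pb, so pb = 1796/23.
Sellers receive ps = 1796/23 + 18 = 2210/23; q' = 657 − 3·(1796/23) = 9723/23.
Government outlay = subsidy × quantity = 18 × 9723/23 = 175014/23.

Government cost = 175014/23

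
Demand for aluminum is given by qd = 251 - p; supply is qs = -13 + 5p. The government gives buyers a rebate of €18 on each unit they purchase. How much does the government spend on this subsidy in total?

Government cost = €3996

Pre-subsidy: 251 - p = -13 + 5p gives p* = 44, q* = 207.
With the rebate, buyers effectively pay pb = ps − 18, where ps is the price sellers receive.
Demand in terms of ps becomes qd = 251 − 1(ps − 18) = 269 - ps. Setting this equal to supply: 269 - ps = -13 + 5ps, so ps = 47.
Buyers pay pb = 47 − 18 = 29; q' = -13 + 5·47 = 222.
Government outlay = subsidy × quantity = 18 × 222 = 3996.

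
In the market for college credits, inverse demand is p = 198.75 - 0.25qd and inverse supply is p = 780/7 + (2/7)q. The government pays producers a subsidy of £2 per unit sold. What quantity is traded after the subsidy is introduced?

Pre-subsidy: 198.75 - 0.25q = 780/7 + (2/7)q gives q* = 163 and p* = 158.
With the subsidy, sellers receive ps = pb + 2 for each unit, where pb is the price buyers pay.
On the curves, pb = 198.75 - 0.25q and ps = 780/7 + (2/7)q; the wedge ps − pb = 2 gives 780/7 + (2/7)q − (198.75 - 0.25q) = 2, so q' = 2501/15.
Then pb = 198.75 − 0.25·(2501/15) = 2356/15 and ps = 780/7 + (2/7)·(2501/15) = 2386/15.

q' = 2501/15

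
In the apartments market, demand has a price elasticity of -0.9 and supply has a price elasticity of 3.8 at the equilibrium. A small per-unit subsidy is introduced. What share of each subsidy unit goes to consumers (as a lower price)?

Consumer share = 38/47

For a small subsidy around the equilibrium, the benefit split depends on the relative slopes, which at a point are proportional to the elasticities.
Buyer share = εs/(εs + |εd|) = 3.8/(3.8 + 0.9) = 38/47; seller share = |εd|/(εs + |εd|) = 9/47.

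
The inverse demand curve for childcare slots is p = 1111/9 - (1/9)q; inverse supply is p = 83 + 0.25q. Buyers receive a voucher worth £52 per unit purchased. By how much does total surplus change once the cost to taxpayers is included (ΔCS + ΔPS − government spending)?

Net change in total surplus = -£3744

Pre-subsidy: 1111/9 - (1/9)q = 83 + 0.25q gives q* = 112 and p* = 111.
With the rebate, buyers effectively pay pb = ps − 52, where ps is the price sellers receive.
On the curves, pb = 1111/9 - (1/9)q and ps = 83 + 0.25q; the wedge ps − pb = 52 gives 83 + 0.25q − (1111/9 - (1/9)q) = 52, so q' = 256.
Then pb = 1111/9 − (1/9)·256 = 95 and ps = 83 + 0.25·256 = 147.
ΔCS = ½(112 + 256)(111 − 95) = 2944; ΔPS = ½(112 + 256)(147 − 111) = 6624.
Government spending = 52 × 256 = 13312.
Net change = 2944 + 6624 − 13312 = -3744. The loss equals the DWL triangle ½·52·144.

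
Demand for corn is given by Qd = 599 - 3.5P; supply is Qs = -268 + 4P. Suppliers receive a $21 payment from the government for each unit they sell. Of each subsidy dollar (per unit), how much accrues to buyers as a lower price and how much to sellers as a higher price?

Buyers gain $11.2 per unit; sellers gain $9.8 per unit

Pre-subsidy: 599 - 3.5P = -268 + 4P gives P* = 115.6, Q* = 194.4.
With the subsidy, sellers receive Ps = Pb + 21 for each unit, where Pb is the price buyers pay.
Supply in terms of Pb becomes Qs = -268 + 4(Pb + 21) = -184 + 4Pb. Setting this equal to demand: 599 - 3.5Pb = -184 + 4Pb, so Pb = 104.4.
Sellers receive Ps = 104.4 + 21 = 125.4; Q' = 599 − 3.5·104.4 = 233.6.
Buyers' price falls by P* − Pb = 115.6 − 104.4 = 11.2; sellers' price rises by Ps − P* = 125.4 − 115.6 = 9.8.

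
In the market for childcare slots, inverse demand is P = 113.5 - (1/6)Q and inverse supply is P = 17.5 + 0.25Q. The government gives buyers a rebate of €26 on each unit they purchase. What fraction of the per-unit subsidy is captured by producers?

Pre-subsidy: 113.5 - (1/6)Q = 17.5 + 0.25Q gives Q* = 230.4 and P* = 75.1.
With the rebate, buyers effectively pay Pb = Ps − 26, where Ps is the price sellers receive.
On the curves, Pb = 113.5 - (1/6)Q and Ps = 17.5 + 0.25Q; the wedge Ps − Pb = 26 gives 17.5 + 0.25Q − (113.5 - (1/6)Q) = 26, so Q' = 292.8.
Then Pb = 113.5 − (1/6)·292.8 = 64.7 and Ps = 17.5 + 0.25·292.8 = 90.7.
Buyers' price falls by P* − Pb = 75.1 − 64.7 = 10.4; sellers' price rises by Ps − P* = 90.7 − 75.1 = 15.6.
So producers capture 15.6/26 = 0.6 of each unit of subsidy.

Producer share = 0.6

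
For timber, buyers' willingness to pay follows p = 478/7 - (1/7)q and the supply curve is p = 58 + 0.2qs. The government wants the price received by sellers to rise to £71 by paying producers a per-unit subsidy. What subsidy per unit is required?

Required subsidy s = £12 per unit

At a seller price of 71, quantity supplied is -290 + 5·71 = 65.
Buyers absorb 65 only when they pay pb = 478/7 − (1/7)·65 = 59.
s = ps − pb = 71 − 59 = 12.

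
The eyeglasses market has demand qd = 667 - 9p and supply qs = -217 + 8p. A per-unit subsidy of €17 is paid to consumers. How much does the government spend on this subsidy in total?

Pre-subsidy: 667 - 9p = -217 + 8p gives p* = 52, q* = 199.
With the rebate, buyers effectively pay pb = ps − 17, where ps is the price sellers receive.
Demand in terms of ps becomes qd = 667 − 9(ps − 17) = 820 - 9ps. Setting this equal to supply: 820 - 9ps = -217 + 8ps, so ps = 61.
Buyers pay pb = 61 − 17 = 44; q' = -217 + 8·61 = 271.
Government outlay = subsidy × quantity = 17 × 271 = 4607.

Government cost = €4607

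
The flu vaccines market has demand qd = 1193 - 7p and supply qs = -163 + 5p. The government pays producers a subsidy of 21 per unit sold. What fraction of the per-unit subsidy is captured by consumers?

Pre-subsidy: 1193 - 7p = -163 + 5p gives p* = 113, q* = 402.
With the subsidy, sellers receive ps = pb + 21 for each unit, where pb is the price buyers pay.
Supply in terms of pb becomes qs = -163 + 5(pb + 21) = -58 + 5pb. Setting this equal to demand: 1193 - 7pb = -58 + 5pb, so pb = 104.25.
Sellers receive ps = 104.25 + 21 = 125.25; q' = 1193 − 7·104.25 = 463.25.
Buyers' price falls by p* − pb = 113 − 104.25 = 8.75; sellers' price rises by ps − p* = 125.25 − 113 = 12.25.
So consumers capture 8.75/21 = 5/12 of each unit of subsidy.

Consumer share = 5/12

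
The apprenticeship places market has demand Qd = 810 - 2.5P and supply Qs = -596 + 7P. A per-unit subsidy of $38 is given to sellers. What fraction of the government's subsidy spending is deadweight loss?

Pre-subsidy: 810 - 2.5P = -596 + 7P gives P* = 148, Q* = 440.
With the subsidy, sellers receive Ps = Pb + 38 for each unit, where Pb is the price buyers pay.
Supply in terms of Pb becomes Qs = -596 + 7(Pb + 38) = -330 + 7Pb. Setting this equal to demand: 810 - 2.5Pb = -330 + 7Pb, so Pb = 120.
Sellers receive Ps = 120 + 38 = 158; Q' = 810 − 2.5·120 = 510.
ΔCS = ½(440 + 510)(148 − 120) = 13300; ΔPS = ½(440 + 510)(158 − 148) = 4750.
Government spending = 38 × 510 = 19380.
DWL = ½ × 38 × (510 − 440) = 1330; fraction = 1330 / 19380 = 7/102.

DWL / government spending = 7/102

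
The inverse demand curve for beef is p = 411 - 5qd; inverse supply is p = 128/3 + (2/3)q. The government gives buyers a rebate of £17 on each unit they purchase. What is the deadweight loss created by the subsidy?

Deadweight loss = £25.5

Pre-subsidy: 411 - 5q = 128/3 + (2/3)q gives q* = 65 and p* = 86.
With the rebate, buyers effectively pay pb = ps − 17, where ps is the price sellers receive.
On the curves, pb = 411 - 5q and ps = 128/3 + (2/3)q; the wedge ps − pb = 17 gives 128/3 + (2/3)q − (411 - 5q) = 17, so q' = 68.
Then pb = 411 − 5·68 = 71 and ps = 128/3 + (2/3)·68 = 88.
The subsidy expands output by 68 − 65 = 3 past the efficient level; on those units the gap between marginal cost and willingness to pay runs from 0 up to 17.
DWL = ½ × 17 × 3 = 25.5.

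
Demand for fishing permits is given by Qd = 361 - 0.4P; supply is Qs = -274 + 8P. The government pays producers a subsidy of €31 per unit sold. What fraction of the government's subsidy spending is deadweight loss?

Pre-subsidy: 361 - 0.4P = -274 + 8P gives P* = 3175/42, Q* = 6946/21.
With the subsidy, sellers receive Ps = Pb + 31 for each unit, where Pb is the price buyers pay.
Supply in terms of Pb becomes Qs = -274 + 8(Pb + 31) = -26 + 8Pb. Setting this equal to demand: 361 - 0.4Pb = -26 + 8Pb, so Pb = 645/14.
Sellers receive Ps = 645/14 + 31 = 1079/14; Q' = 361 − 0.4·(645/14) = 2398/7.
ΔCS = ½(6946/21 + 2398/7)(3175/42 − 645/14) = 626200/63; ΔPS = ½(6946/21 + 2398/7)(1079/14 − 3175/42) = 31310/63.
Government spending = 31 × 2398/7 = 74338/7.
DWL = ½ × 31 × (2398/7 − 6946/21) = 3844/21; fraction = (3844/21) / (74338/7) = 62/3597.

DWL / government spending = 62/3597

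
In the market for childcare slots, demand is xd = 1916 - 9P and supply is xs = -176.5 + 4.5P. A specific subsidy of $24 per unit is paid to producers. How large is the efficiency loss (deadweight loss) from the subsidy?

Deadweight loss = $864

Pre-subsidy: 1916 - 9P = -176.5 + 4.5P gives P* = 155, x* = 521.
With the subsidy, sellers receive Ps = Pb + 24 for each unit, where Pb is the price buyers pay.
Supply in terms of Pb becomes xs = -176.5 + 4.5(Pb + 24) = -68.5 + 4.5Pb. Setting this equal to demand: 1916 - 9Pb = -68.5 + 4.5Pb, so Pb = 147.
Sellers receive Ps = 147 + 24 = 171; x' = 1916 − 9·147 = 593.
The subsidy expands output by 593 − 521 = 72 past the efficient level; on those units the gap between marginal cost and willingness to pay runs from 0 up to 24.
DWL = ½ × 24 × 72 = 864.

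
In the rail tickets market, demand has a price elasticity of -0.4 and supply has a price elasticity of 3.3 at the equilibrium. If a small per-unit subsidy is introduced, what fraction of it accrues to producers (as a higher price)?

Producer share = 4/37

For a small subsidy around the equilibrium, the benefit split depends on the relative slopes, which at a point are proportional to the elasticities.
Buyer share = εs/(εs + |εd|) = 3.3/(3.3 + 0.4) = 33/37; seller share = |εd|/(εs + |εd|) = 4/37.
So producers capture 4/37 of the subsidy.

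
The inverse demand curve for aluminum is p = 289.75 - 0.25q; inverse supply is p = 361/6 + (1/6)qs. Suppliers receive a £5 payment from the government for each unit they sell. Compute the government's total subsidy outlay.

Pre-subsidy: 289.75 - 0.25q = 361/6 + (1/6)q gives q* = 551 and p* = 152.
With the subsidy, sellers receive ps = pb + 5 for each unit, where pb is the price buyers pay.
On the curves, pb = 289.75 - 0.25q and ps = 361/6 + (1/6)q; the wedge ps − pb = 5 gives 361/6 + (1/6)q − (289.75 - 0.25q) = 5, so q' = 563.
Then pb = 289.75 − 0.25·563 = 149 and ps = 361/6 + (1/6)·563 = 154.
Government outlay = subsidy × quantity = 5 × 563 = 2815.

Government cost = £2815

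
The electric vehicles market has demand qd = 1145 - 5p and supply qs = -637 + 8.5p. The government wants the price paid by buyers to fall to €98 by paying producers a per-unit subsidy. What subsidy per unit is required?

Required subsidy s = €54 per unit

At a buyer price of 98, quantity demanded is 1145 − 5·98 = 655.
Sellers supply 655 only when they receive ps with -637 + 8.5·ps = 655, i.e. ps = 152.
s = ps − pb = 152 − 98 = 54.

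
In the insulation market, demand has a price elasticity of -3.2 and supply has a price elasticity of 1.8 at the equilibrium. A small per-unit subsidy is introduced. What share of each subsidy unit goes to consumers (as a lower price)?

Consumer share = 0.36

For a small subsidy around the equilibrium, the benefit split depends on the relative slopes, which at a point are proportional to the elasticities.
Buyer share = εs/(εs + |εd|) = 1.8/(1.8 + 3.2) = 0.36; seller share = |εd|/(εs + |εd|) = 0.64.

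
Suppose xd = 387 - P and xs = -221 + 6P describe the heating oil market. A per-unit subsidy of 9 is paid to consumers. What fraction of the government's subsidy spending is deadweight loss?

DWL / government spending = 27/2155

Pre-subsidy: 387 - P = -221 + 6P gives P* = 608/7, x* = 2101/7.
With the rebate, buyers effectively pay Pb = Ps − 9, where Ps is the price sellers receive.
Demand in terms of Ps becomes xd = 387 − 1(Ps − 9) = 396 - Ps. Setting this equal to supply: 396 - Ps = -221 + 6Ps, so Ps = 617/7.
Buyers pay Pb = 617/7 − 9 = 554/7; x' = -221 + 6·(617/7) = 2155/7.
ΔCS = ½(2101/7 + 2155/7)(608/7 − 554/7) = 16416/7; ΔPS = ½(2101/7 + 2155/7)(617/7 − 608/7) = 2736/7.
Government spending = 9 × 2155/7 = 19395/7.
DWL = ½ × 9 × (2155/7 − 2101/7) = 243/7; fraction = (243/7) / (19395/7) = 27/2155.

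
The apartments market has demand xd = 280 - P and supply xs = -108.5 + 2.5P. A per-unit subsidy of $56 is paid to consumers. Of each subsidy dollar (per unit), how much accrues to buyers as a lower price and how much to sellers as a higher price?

Pre-subsidy: 280 - P = -108.5 + 2.5P gives P* = 111, x* = 169.
With the rebate, buyers effectively pay Pb = Ps − 56, where Ps is the price sellers receive.
Demand in terms of Ps becomes xd = 280 − 1(Ps − 56) = 336 - Ps. Setting this equal to supply: 336 - Ps = -108.5 + 2.5Ps, so Ps = 127.
Buyers pay Pb = 127 − 56 = 71; x' = -108.5 + 2.5·127 = 209.
Buyers' price falls by P* − Pb = 111 − 71 = 40; sellers' price rises by Ps − P* = 127 − 111 = 16.

Buyers gain $40 per unit; sellers gain $16 per unit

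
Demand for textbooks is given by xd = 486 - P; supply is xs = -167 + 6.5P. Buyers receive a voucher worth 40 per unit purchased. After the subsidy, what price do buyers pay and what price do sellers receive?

Pre-subsidy: 486 - P = -167 + 6.5P gives P* = 1306/15, x* = 5984/15.
With the rebate, buyers effectively pay Pb = Ps − 40, where Ps is the price sellers receive.
Demand in terms of Ps becomes xd = 486 − 1(Ps − 40) = 526 - Ps. Setting this equal to supply: 526 - Ps = -167 + 6.5Ps, so Ps = 92.4.
Buyers pay Pb = 92.4 − 40 = 52.4; x' = -167 + 6.5·92.4 = 433.6.

Buyers pay 52.4; sellers receive 92.4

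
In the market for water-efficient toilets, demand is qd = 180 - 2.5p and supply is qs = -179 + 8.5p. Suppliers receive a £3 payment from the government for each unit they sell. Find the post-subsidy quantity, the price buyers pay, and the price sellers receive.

Pre-subsidy: 180 - 2.5p = -179 + 8.5p gives p* = 359/11, q* = 2165/22.
With the subsidy, sellers receive ps = pb + 3 for each unit, where pb is the price buyers pay.
Supply in terms of pb becomes qs = -179 + 8.5(pb + 3) = -153.5 + 8.5pb. Setting this equal to demand: 180 - 2.5pb = -153.5 + 8.5pb, so pb = 667/22.
Sellers receive ps = 667/22 + 3 = 733/22; q' = 180 − 2.5·(667/22) = 4585/44.

q' = 4585/44; buyers pay 667/22; sellers receive 733/22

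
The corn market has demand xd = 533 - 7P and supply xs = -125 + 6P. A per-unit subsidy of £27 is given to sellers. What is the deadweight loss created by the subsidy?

Pre-subsidy: 533 - 7P = -125 + 6P gives P* = 658/13, x* = 2323/13.
With the subsidy, sellers receive Ps = Pb + 27 for each unit, where Pb is the price buyers pay.
Supply in terms of Pb becomes xs = -125 + 6(Pb + 27) = 37 + 6Pb. Setting this equal to demand: 533 - 7Pb = 37 + 6Pb, so Pb = 496/13.
Sellers receive Ps = 496/13 + 27 = 847/13; x' = 533 − 7·(496/13) = 3457/13.
The subsidy expands output by 3457/13 − 2323/13 = 1134/13 past the efficient level; on those units the gap between marginal cost and willingness to pay runs from 0 up to 27.
DWL = ½ × 27 × 1134/13 = 15309/13.

Deadweight loss = 15309/13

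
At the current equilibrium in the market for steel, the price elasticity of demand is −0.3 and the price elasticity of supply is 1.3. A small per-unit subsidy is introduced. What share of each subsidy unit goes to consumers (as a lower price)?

Consumer share = 0.8125

For a small subsidy around the equilibrium, the benefit split depends on the relative slopes, which at a point are proportional to the elasticities.
Buyer share = εs/(εs + |εd|) = 1.3/(1.3 + 0.3) = 0.8125; seller share = |εd|/(εs + |εd|) = 0.1875.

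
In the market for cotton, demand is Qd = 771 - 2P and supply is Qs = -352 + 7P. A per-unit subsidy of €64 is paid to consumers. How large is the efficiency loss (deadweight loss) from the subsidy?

Pre-subsidy: 771 - 2P = -352 + 7P gives P* = 1123/9, Q* = 4693/9.
With the rebate, buyers effectively pay Pb = Ps − 64, where Ps is the price sellers receive.
Demand in terms of Ps becomes Qd = 771 − 2(Ps − 64) = 899 - 2Ps. Setting this equal to supply: 899 - 2Ps = -352 + 7Ps, so Ps = 139.
Buyers pay Pb = 139 − 64 = 75; Q' = -352 + 7·139 = 621.
The subsidy expands output by 621 − 4693/9 = 896/9 past the efficient level; on those units the gap between marginal cost and willingness to pay runs from 0 up to 64.
DWL = ½ × 64 × 896/9 = 28672/9.

Deadweight loss = 28672/9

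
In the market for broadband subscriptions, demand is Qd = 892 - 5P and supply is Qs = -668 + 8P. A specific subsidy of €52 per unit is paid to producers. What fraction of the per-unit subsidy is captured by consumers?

Consumer share = 8/13

Pre-subsidy: 892 - 5P = -668 + 8P gives P* = 120, Q* = 292.
With the subsidy, sellers receive Ps = Pb + 52 for each unit, where Pb is the price buyers pay.
Supply in terms of Pb becomes Qs = -668 + 8(Pb + 52) = -252 + 8Pb. Setting this equal to demand: 892 - 5Pb = -252 + 8Pb, so Pb = 88.
Sellers receive Ps = 88 + 52 = 140; Q' = 892 − 5·88 = 452.
Buyers' price falls by P* − Pb = 120 − 88 = 32; sellers' price rises by Ps − P* = 140 − 120 = 20.
So consumers capture 32/52 = 8/13 of each unit of subsidy.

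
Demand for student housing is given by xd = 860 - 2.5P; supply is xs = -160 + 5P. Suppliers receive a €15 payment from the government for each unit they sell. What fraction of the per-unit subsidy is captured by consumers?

Pre-subsidy: 860 - 2.5P = -160 + 5P gives P* = 136, x* = 520.
With the subsidy, sellers receive Ps = Pb + 15 for each unit, where Pb is the price buyers pay.
Supply in terms of Pb becomes xs = -160 + 5(Pb + 15) = -85 + 5Pb. Setting this equal to demand: 860 - 2.5Pb = -85 + 5Pb, so Pb = 126.
Sellers receive Ps = 126 + 15 = 141; x' = 860 − 2.5·126 = 545.
Buyers' price falls by P* − Pb = 136 − 126 = 10; sellers' price rises by Ps − P* = 141 − 136 = 5.
So consumers capture 10/15 = 2/3 of each unit of subsidy.

Consumer share = 2/3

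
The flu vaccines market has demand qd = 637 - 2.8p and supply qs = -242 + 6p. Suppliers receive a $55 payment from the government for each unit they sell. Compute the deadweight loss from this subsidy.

Pre-subsidy: 637 - 2.8p = -242 + 6p gives p* = 4395/44, q* = 7861/22.
With the subsidy, sellers receive ps = pb + 55 for each unit, where pb is the price buyers pay.
Supply in terms of pb becomes qs = -242 + 6(pb + 55) = 88 + 6pb. Setting this equal to demand: 637 - 2.8pb = 88 + 6pb, so pb = 2745/44.
Sellers receive ps = 2745/44 + 55 = 5165/44; q' = 637 − 2.8·(2745/44) = 10171/22.
The subsidy expands output by 10171/22 − 7861/22 = 105 past the efficient level; on those units the gap between marginal cost and willingness to pay runs from 0 up to 55.
DWL = ½ × 55 × 105 = 2887.5.

Deadweight loss = $2887.5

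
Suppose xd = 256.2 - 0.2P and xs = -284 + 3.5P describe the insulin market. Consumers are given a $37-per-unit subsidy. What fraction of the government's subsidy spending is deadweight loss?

DWL / government spending = 7/468

Pre-subsidy: 256.2 - 0.2P = -284 + 3.5P gives P* = 146, x* = 227.
With the rebate, buyers effectively pay Pb = Ps − 37, where Ps is the price sellers receive.
Demand in terms of Ps becomes xd = 256.2 − 0.2(Ps − 37) = 263.6 - 0.2Ps. Setting this equal to supply: 263.6 - 0.2Ps = -284 + 3.5Ps, so Ps = 148.
Buyers pay Pb = 148 − 37 = 111; x' = -284 + 3.5·148 = 234.
ΔCS = ½(227 + 234)(146 − 111) = 8067.5; ΔPS = ½(227 + 234)(148 − 146) = 461.
Government spending = 37 × 234 = 8658.
DWL = ½ × 37 × (234 − 227) = 129.5; fraction = 129.5 / 8658 = 7/468.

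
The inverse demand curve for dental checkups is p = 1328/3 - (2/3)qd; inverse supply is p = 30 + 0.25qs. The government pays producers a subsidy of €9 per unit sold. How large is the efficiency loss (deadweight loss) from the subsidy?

Deadweight loss = 486/11

Pre-subsidy: 1328/3 - (2/3)q = 30 + 0.25q gives q* = 4952/11 and p* = 1568/11.
With the subsidy, sellers receive ps = pb + 9 for each unit, where pb is the price buyers pay.
On the curves, pb = 1328/3 - (2/3)q and ps = 30 + 0.25q; the wedge ps − pb = 9 gives 30 + 0.25q − (1328/3 - (2/3)q) = 9, so q' = 460.
Then pb = 1328/3 − (2/3)·460 = 136 and ps = 30 + 0.25·460 = 145.
The subsidy expands output by 460 − 4952/11 = 108/11 past the efficient level; on those units the gap between marginal cost and willingness to pay runs from 0 up to 9.
DWL = ½ × 9 × 108/11 = 486/11.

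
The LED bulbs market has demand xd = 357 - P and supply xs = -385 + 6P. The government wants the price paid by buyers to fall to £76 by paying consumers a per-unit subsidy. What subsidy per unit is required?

Required subsidy s = £35 per unit

At a buyer price of 76, quantity demanded is 357 − 1·76 = 281.
Sellers supply 281 only when they receive Ps with -385 + 6·Ps = 281, i.e. Ps = 111.
s = Ps − Pb = 111 − 76 = 35.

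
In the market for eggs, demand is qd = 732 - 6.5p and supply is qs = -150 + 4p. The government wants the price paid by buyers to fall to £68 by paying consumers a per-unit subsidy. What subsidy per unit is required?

At a buyer price of 68, quantity demanded is 732 − 6.5·68 = 290.
Sellers supply 290 only when they receive ps with -150 + 4·ps = 290, i.e. ps = 110.
s = ps − pb = 110 − 68 = 42.

Required subsidy s = £42 per unit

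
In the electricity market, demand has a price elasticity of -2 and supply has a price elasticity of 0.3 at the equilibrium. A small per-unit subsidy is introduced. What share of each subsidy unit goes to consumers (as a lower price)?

Consumer share = 3/23

For a small subsidy around the equilibrium, the benefit split depends on the relative slopes, which at a point are proportional to the elasticities.
Buyer share = εs/(εs + |εd|) = 0.3/(0.3 + 2) = 3/23; seller share = |εd|/(εs + |εd|) = 20/23.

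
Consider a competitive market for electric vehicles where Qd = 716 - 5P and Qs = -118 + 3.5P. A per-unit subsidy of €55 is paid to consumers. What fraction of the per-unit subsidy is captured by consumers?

Consumer share = 7/17

Pre-subsidy: 716 - 5P = -118 + 3.5P gives P* = 1668/17, Q* = 3832/17.
With the rebate, buyers effectively pay Pb = Ps − 55, where Ps is the price sellers receive.
Demand in terms of Ps becomes Qd = 716 − 5(Ps − 55) = 991 - 5Ps. Setting this equal to supply: 991 - 5Ps = -118 + 3.5Ps, so Ps = 2218/17.
Buyers pay Pb = 2218/17 − 55 = 1283/17; Q' = -118 + 3.5·(2218/17) = 5757/17.
Buyers' price falls by P* − Pb = 1668/17 − 1283/17 = 385/17; sellers' price rises by Ps − P* = 2218/17 − 1668/17 = 550/17.
So consumers capture (385/17)/55 = 7/17 of each unit of subsidy.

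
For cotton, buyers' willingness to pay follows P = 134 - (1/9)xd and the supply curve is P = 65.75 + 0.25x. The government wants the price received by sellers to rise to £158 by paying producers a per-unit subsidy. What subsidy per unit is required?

Required subsidy s = £65 per unit

At a seller price of 158, quantity supplied is -263 + 4·158 = 369.
Buyers absorb 369 only when they pay Pb = 134 − (1/9)·369 = 93.
s = Ps − Pb = 158 − 93 = 65.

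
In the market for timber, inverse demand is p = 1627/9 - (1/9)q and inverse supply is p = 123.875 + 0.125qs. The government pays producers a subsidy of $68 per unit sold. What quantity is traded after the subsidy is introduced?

q' = 529

Pre-subsidy: 1627/9 - (1/9)q = 123.875 + 0.125q gives q* = 241 and p* = 154.
With the subsidy, sellers receive ps = pb + 68 for each unit, where pb is the price buyers pay.
On the curves, pb = 1627/9 - (1/9)q and ps = 123.875 + 0.125q; the wedge ps − pb = 68 gives 123.875 + 0.125q − (1627/9 - (1/9)q) = 68, so q' = 529.
Then pb = 1627/9 − (1/9)·529 = 122 and ps = 123.875 + 0.125·529 = 190.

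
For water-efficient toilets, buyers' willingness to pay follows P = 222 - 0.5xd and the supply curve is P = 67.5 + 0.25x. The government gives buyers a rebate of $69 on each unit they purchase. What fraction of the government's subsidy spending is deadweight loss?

DWL / government spending = 23/149

Pre-subsidy: 222 - 0.5x = 67.5 + 0.25x gives x* = 206 and P* = 119.
With the rebate, buyers effectively pay Pb = Ps − 69, where Ps is the price sellers receive.
On the curves, Pb = 222 - 0.5x and Ps = 67.5 + 0.25x; the wedge Ps − Pb = 69 gives 67.5 + 0.25x − (222 - 0.5x) = 69, so x' = 298.
Then Pb = 222 − 0.5·298 = 73 and Ps = 67.5 + 0.25·298 = 142.
ΔCS = ½(206 + 298)(119 − 73) = 11592; ΔPS = ½(206 + 298)(142 − 119) = 5796.
Government spending = 69 × 298 = 20562.
DWL = ½ × 69 × (298 − 206) = 3174; fraction = 3174 / 20562 = 23/149.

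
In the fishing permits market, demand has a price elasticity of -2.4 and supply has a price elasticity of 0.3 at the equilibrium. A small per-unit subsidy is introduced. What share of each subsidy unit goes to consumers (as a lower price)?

Consumer share = 1/9

For a small subsidy around the equilibrium, the benefit split depends on the relative slopes, which at a point are proportional to the elasticities.
Buyer share = εs/(εs + |εd|) = 0.3/(0.3 + 2.4) = 1/9; seller share = |εd|/(εs + |εd|) = 8/9.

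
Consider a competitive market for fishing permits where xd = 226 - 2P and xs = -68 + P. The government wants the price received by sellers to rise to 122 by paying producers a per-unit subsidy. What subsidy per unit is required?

Required subsidy s = 36 per unit

At a seller price of 122, quantity supplied is -68 + 1·122 = 54.
Buyers absorb 54 only when they pay Pb with 226 − 2·Pb = 54, i.e. Pb = 86.
s = Ps − Pb = 122 − 86 = 36.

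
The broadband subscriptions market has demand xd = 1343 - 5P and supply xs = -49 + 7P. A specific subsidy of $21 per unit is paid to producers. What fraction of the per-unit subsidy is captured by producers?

Producer share = 5/12

Pre-subsidy: 1343 - 5P = -49 + 7P gives P* = 116, x* = 763.
With the subsidy, sellers receive Ps = Pb + 21 for each unit, where Pb is the price buyers pay.
Supply in terms of Pb becomes xs = -49 + 7(Pb + 21) = 98 + 7Pb. Setting this equal to demand: 1343 - 5Pb = 98 + 7Pb, so Pb = 103.75.
Sellers receive Ps = 103.75 + 21 = 124.75; x' = 1343 − 5·103.75 = 824.25.
Buyers' price falls by P* − Pb = 116 − 103.75 = 12.25; sellers' price rises by Ps − P* = 124.75 − 116 = 8.75.
So producers capture 8.75/21 = 5/12 of each unit of subsidy.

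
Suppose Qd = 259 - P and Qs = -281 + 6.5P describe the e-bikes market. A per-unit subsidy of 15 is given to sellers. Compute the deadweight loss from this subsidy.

Pre-subsidy: 259 - P = -281 + 6.5P gives P* = 72, Q* = 187.
With the subsidy, sellers receive Ps = Pb + 15 for each unit, where Pb is the price buyers pay.
Supply in terms of Pb becomes Qs = -281 + 6.5(Pb + 15) = -183.5 + 6.5Pb. Setting this equal to demand: 259 - Pb = -183.5 + 6.5Pb, so Pb = 59.
Sellers receive Ps = 59 + 15 = 74; Q' = 259 − 1·59 = 200.
The subsidy expands output by 200 − 187 = 13 past the efficient level; on those units the gap between marginal cost and willingness to pay runs from 0 up to 15.
DWL = ½ × 15 × 13 = 97.5.

Deadweight loss = 97.5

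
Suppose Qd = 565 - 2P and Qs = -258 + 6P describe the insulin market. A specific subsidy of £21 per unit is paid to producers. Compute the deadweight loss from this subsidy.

Deadweight loss = £330.75

Pre-subsidy: 565 - 2P = -258 + 6P gives P* = 102.875, Q* = 359.25.
With the subsidy, sellers receive Ps = Pb + 21 for each unit, where Pb is the price buyers pay.
Supply in terms of Pb becomes Qs = -258 + 6(Pb + 21) = -132 + 6Pb. Setting this equal to demand: 565 - 2Pb = -132 + 6Pb, so Pb = 87.125.
Sellers receive Ps = 87.125 + 21 = 108.125; Q' = 565 − 2·87.125 = 390.75.
The subsidy expands output by 390.75 − 359.25 = 31.5 past the efficient level; on those units the gap between marginal cost and willingness to pay runs from 0 up to 21.
DWL = ½ × 21 × 31.5 = 330.75.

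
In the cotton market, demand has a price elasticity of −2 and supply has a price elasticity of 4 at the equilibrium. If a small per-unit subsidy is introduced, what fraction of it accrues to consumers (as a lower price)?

Consumer share = 2/3

For a small subsidy around the equilibrium, the benefit split depends on the relative slopes, which at a point are proportional to the elasticities.
Buyer share = εs/(εs + |εd|) = 4/(4 + 2) = 2/3; seller share = |εd|/(εs + |εd|) = 1/3.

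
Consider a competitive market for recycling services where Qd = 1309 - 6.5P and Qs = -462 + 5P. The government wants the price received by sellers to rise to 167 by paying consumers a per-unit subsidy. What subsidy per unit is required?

At a seller price of 167, quantity supplied is -462 + 5·167 = 373.
Buyers absorb 373 only when they pay Pb with 1309 − 6.5·Pb = 373, i.e. Pb = 144.
s = Ps − Pb = 167 − 144 = 23.

Required subsidy s = 23 per unit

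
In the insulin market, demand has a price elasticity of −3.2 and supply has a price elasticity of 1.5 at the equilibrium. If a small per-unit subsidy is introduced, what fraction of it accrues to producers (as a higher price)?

Producer share = 32/47

For a small subsidy around the equilibrium, the benefit split depends on the relative slopes, which at a point are proportional to the elasticities.
Buyer share = εs/(εs + |εd|) = 1.5/(1.5 + 3.2) = 15/47; seller share = |εd|/(εs + |εd|) = 32/47.
So producers capture 32/47 of the subsidy.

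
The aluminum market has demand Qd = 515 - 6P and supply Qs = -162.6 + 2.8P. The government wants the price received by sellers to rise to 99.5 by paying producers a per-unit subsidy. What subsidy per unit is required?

Required subsidy s = 33 per unit

At a seller price of 99.5, quantity supplied is -162.6 + 2.8·99.5 = 116.
Buyers absorb 116 only when they pay Pb with 515 − 6·Pb = 116, i.e. Pb = 66.5.
s = Ps − Pb = 99.5 − 66.5 = 33.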